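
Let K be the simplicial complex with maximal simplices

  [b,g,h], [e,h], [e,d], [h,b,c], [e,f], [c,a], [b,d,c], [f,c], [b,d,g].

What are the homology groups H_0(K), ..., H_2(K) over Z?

H_0 = Z,  H_1 = Z^2,  H_2 = 0.

We work with the vertex ordering a < b < c < d < e < f < g < h. The simplices of K, each written with vertices in increasing order, are:

  0-simplices (8): a, b, c, d, e, f, g, h
  1-simplices (13): ac, bc, bd, bg, bh, cd, cf, ch, de, dg, ef, eh, gh
  2-simplices (4): bcd, bch, bdg, bgh

giving chain groups C_0 ≅ Z^8, C_1 ≅ Z^13, C_2 ≅ Z^4.

The boundary map ∂_1: C_1 → C_0 maps an edge to its endpoints' difference, ∂[p,q] = q − p. For instance
  ∂bd = d − b.
The resulting 8×13 matrix has rank 7, and its Smith normal form has invariant factors (1,1,1,1,1,1,1).

The boundary map ∂_2: C_2 → C_1 maps a triangle to the signed sum of its edges. For instance
  ∂bgh = gh − bh + bg,
  ∂bcd = cd − bd + bc.
The resulting 13×4 matrix has rank 4, and its Smith normal form has invariant factors (1,1,1,1).

From H_k ≅ ker(∂_k) / im(∂_{k+1}) we obtain:

  H_0: rank C_0 − rank ∂_1 = 8 − 7 = 1, and the invariant factors of ∂_1 are all 1, so H_0 ≅ Z.
  H_1: rank ker ∂_1 − rank ∂_2 = (13 − 7) − 4 = 2, and the invariant factors of ∂_2 are all 1, so H_1 ≅ Z^2.
  H_2: rank ker ∂_2 − rank ∂_3 = (4 − 4) − 0 = 0, and there is no ∂_3, so H_2 ≅ 0.

As a check, the Euler characteristic is 8 − 13 + 4 = -1, which agrees with 1 − 2 + 0 = -1.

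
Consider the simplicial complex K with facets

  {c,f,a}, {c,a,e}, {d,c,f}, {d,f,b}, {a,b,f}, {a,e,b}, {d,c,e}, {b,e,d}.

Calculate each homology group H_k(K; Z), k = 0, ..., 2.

Fix the vertex order a < b < c < d < e < f and write every simplex with vertices in increasing order. Then dim K = 2 and the simplices of K are:

  0-simplices (6): a, b, c, d, e, f
  1-simplices (12): ab, ac, ae, af, bd, be, bf, cd, ce, cf, de, df
  2-simplices (8): abe, abf, ace, acf, bde, bdf, cde, cdf

Hence C_0 ≅ Z^6, C_1 ≅ Z^12, C_2 ≅ Z^8.

The boundary map ∂_1: C_1 → C_0 maps an edge to its endpoints' difference, ∂[p,q] = q − p. For instance
  ∂de = e − d.
The 6×12 boundary matrix has rank 5 and Smith normal form diag(1,1,1,1,1).

The boundary map ∂_2: C_2 → C_1 sends each 2-simplex [p,q,r] to [q,r] − [p,r] + [p,q]. For instance
  ∂acf = cf − af + ac,
  ∂cdf = df − cf + cd.
As a 12×8 matrix over Z this has rank 7, with invariant factors (1,1,1,1,1,1,1).

Reading off H_k = ker ∂_k / im ∂_{k+1}:

  H_0: rank C_0 − rank ∂_1 = 6 − 5 = 1, and the invariant factors of ∂_1 are all 1, so H_0 = Z.
  H_1: rank ker ∂_1 − rank ∂_2 = (12 − 5) − 7 = 0, and the invariant factors of ∂_2 are all 1, so H_1 = 0.
  H_2: rank ker ∂_2 − rank ∂_3 = (8 − 7) − 0 = 1, and there is no ∂_3, so H_2 = Z.

H_0 = Z,  H_1 = 0,  H_2 = Z.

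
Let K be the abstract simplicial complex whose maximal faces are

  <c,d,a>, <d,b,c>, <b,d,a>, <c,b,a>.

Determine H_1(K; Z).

We work with the vertex ordering a < b < c < d. The simplices of K, each written with vertices in increasing order, are:

  0-simplices (4): a, b, c, d
  1-simplices (6): ab, ac, ad, bc, bd, cd
  2-simplices (4): abc, abd, acd, bcd

so the chain groups are C_0 ≅ Z^4, C_1 ≅ Z^6, C_2 ≅ Z^4.

∂_1: C_1 → C_0 sends each edge [p,q] (with p < q) to q − p. For instance
  ∂bc = c − b.
This gives a 4×6 integer matrix of rank 3; reducing to Smith normal form yields diagonal entries (1,1,1).

The boundary map ∂_2: C_2 → C_1 acts by ∂[p,q,r] = [q,r] − [p,r] + [p,q]. For instance
  ∂abd = bd − ad + ab,
  ∂acd = cd − ad + ac.
The 6×4 boundary matrix has rank 3 and Smith normal form diag(1,1,1).

Now H_k = ker ∂_k / im ∂_{k+1}, so:

  H_1: rank ker ∂_1 − rank ∂_2 = (6 − 3) − 3 = 0, and the invariant factors of ∂_2 are all 1, so H_1 ≅ 0.

H_1 = 0.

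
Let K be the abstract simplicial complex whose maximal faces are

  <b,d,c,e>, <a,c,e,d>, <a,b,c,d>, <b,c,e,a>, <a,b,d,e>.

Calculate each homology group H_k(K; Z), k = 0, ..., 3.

Take the total order a < b < c < d < e on the vertex set. Then K (dimension 3) consists of the simplices:

  0-simplices (5): a, b, c, d, e
  1-simplices (10): ab, ac, ad, ae, bc, bd, be, cd, ce, de
  2-simplices (10): abc, abd, abe, acd, ace, ade, bcd, bce, bde, cde
  3-simplices (5): abcd, abce, abde, acde, bcde

Hence C_0 ≅ Z^5, C_1 ≅ Z^10, C_2 ≅ Z^10, C_3 ≅ Z^5.

∂_1: C_1 → C_0 sends each edge [p,q] (with p < q) to q − p. For instance
  ∂ce = e − c.
The resulting 5×10 matrix has rank 4, and its Smith normal form has invariant factors (1,1,1,1).

Boundary ∂_2: C_2 → C_1 sends each 2-simplex [p,q,r] to [q,r] − [p,r] + [p,q]. For instance
  ∂bcd = cd − bd + bc,
  ∂ace = ce − ae + ac.
As a 10×10 matrix over Z this has rank 6, with invariant factors (1,1,1,1,1,1).

∂_3: C_3 → C_2 sends each 3-simplex σ to the alternating sum Σ_i (−1)^i (σ with its i-th vertex removed). For instance
  ∂abde = bde − ade + abe − abd,
  ∂bcde = cde − bde + bce − bcd.
The resulting 10×5 matrix has rank 4, and its Smith normal form has invariant factors (1,1,1,1).

Computing H_k = (kernel of ∂_k) / (image of ∂_{k+1}):

  H_0: rank C_0 − rank ∂_1 = 5 − 4 = 1, and the invariant factors of ∂_1 are all 1, so H_0 ≅ Z.
  H_1: rank ker ∂_1 − rank ∂_2 = (10 − 4) − 6 = 0, and the invariant factors of ∂_2 are all 1, so H_1 ≅ 0.
  H_2: rank ker ∂_2 − rank ∂_3 = (10 − 6) − 4 = 0, and the invariant factors of ∂_3 are all 1, so H_2 ≅ 0.
  H_3: rank ker ∂_3 − rank ∂_4 = (5 − 4) − 0 = 1, and there is no ∂_4, so H_3 ≅ Z.

(K is a triangulation of the 3-sphere S^3.)

H_0 = Z,  H_1 = 0,  H_2 = 0,  H_3 = Z.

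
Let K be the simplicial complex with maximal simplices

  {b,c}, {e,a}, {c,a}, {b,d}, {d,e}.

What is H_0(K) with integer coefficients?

Order the vertices as a < b < c < d < e. Listing each simplex with vertices in this order, K has dimension 1 with simplices:

  0-simplices (5): a, b, c, d, e
  1-simplices (5): ac, ae, bc, bd, de

giving chain groups C_0 ≅ Z^5, C_1 ≅ Z^5.

The boundary map ∂_1: C_1 → C_0 maps an edge to its endpoints' difference, ∂[p,q] = q − p. For instance
  ∂ac = c − a.
The 5×5 boundary matrix has rank 4 and Smith normal form diag(1,1,1,1).

Computing H_k = (kernel of ∂_k) / (image of ∂_{k+1}):

  H_0: rank C_0 − rank ∂_1 = 5 − 4 = 1, and the invariant factors of ∂_1 are all 1, so H_0 ≅ Z.

H_0 ≅ Z.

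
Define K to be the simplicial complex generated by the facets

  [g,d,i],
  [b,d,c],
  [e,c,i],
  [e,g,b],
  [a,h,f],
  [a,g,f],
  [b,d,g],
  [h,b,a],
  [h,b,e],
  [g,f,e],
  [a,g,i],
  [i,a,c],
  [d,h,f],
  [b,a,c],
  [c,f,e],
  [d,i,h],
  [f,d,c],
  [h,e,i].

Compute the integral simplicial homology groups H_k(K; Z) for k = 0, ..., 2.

H_0 = Z,  H_1 = Z^2,  H_2 = Z.

Take the total order a < b < c < d < e < f < g < h < i on the vertex set. Then K (dimension 2) consists of the simplices:

  0-simplices (9): a, b, c, d, e, f, g, h, i
  1-simplices (27): ab, ac, af, ag, ah, ai, bc, bd, be, bg, bh, cd, ce, cf, ci, df, dg, dh, di, ef, eg, eh, ei, fg, fh, gi, hi
  2-simplices (18): abc, abh, aci, afg, afh, agi, bcd, bdg, beg, beh, cdf, cef, cei, dfh, dgi, dhi, efg, ehi

Hence C_0 ≅ Z^9, C_1 ≅ Z^27, C_2 ≅ Z^18.

The boundary map ∂_1: C_1 → C_0 maps an edge to its endpoints' difference, ∂[p,q] = q − p.
The resulting 9×27 matrix has rank 8, and its Smith normal form has invariant factors (1,1,1,1,1,1,1,1).

Boundary ∂_2: C_2 → C_1 acts by ∂[p,q,r] = [q,r] − [p,r] + [p,q]. For instance
  ∂afg = fg − ag + af,
  ∂dgi = gi − di + dg.
As a 27×18 matrix over Z this has rank 17, with invariant factors (1,1,1,1,1,1,1,1,1,1,1,1,1,1,1,1,1).

Now H_k = ker ∂_k / im ∂_{k+1}, so:

  H_0: rank C_0 − rank ∂_1 = 9 − 8 = 1, and the invariant factors of ∂_1 are all 1, so H_0 = Z.
  H_1: rank ker ∂_1 − rank ∂_2 = (27 − 8) − 17 = 2, and the invariant factors of ∂_2 are all 1, so H_1 = Z^2.
  H_2: rank ker ∂_2 − rank ∂_3 = (18 − 17) − 0 = 1, and there is no ∂_3, so H_2 = Z.

As a check, the Euler characteristic is 9 − 27 + 18 = 0, which agrees with 1 − 2 + 1 = 0.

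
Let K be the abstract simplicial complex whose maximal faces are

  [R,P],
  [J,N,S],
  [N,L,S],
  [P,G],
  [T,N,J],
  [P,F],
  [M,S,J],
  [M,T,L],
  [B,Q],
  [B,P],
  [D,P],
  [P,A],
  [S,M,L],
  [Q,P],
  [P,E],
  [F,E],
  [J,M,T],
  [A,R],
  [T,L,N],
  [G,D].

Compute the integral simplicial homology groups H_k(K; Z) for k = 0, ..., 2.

Take the total order A < B < D < E < F < G < J < L < M < N < P < Q < R < S < T on the vertex set. Then K (dimension 2) consists of the simplices:

  0-simplices (15): A, B, D, E, F, G, J, L, M, N, P, Q, R, S, T
  1-simplices (24): AP, AR, BP, BQ, DG, DP, EF, EP, FP, GP, JM, JN, JS, JT, LM, LN, LS, LT, MS, MT, NS, NT, PQ, PR
  2-simplices (8): JMS, JMT, JNS, JNT, LMS, LMT, LNS, LNT

so the chain groups are C_0 ≅ Z^15, C_1 ≅ Z^24, C_2 ≅ Z^8.

The boundary map ∂_1: C_1 → C_0 sends each edge [p,q] (with p < q) to q − p. For instance
  ∂EF = F − E.
This gives a 15×24 integer matrix of rank 13; reducing to Smith normal form yields diagonal entries (1,1,1,1,1,1,1,1,1,1,1,1,1).

∂_2: C_2 → C_1 maps a triangle to the signed sum of its edges. For instance
  ∂JMS = MS − JS + JM,
  ∂JNT = NT − JT + JN.
As a 24×8 matrix over Z this has rank 7, with invariant factors (1,1,1,1,1,1,1).

From H_k ≅ ker(∂_k) / im(∂_{k+1}) we obtain:

  H_0: rank C_0 − rank ∂_1 = 15 − 13 = 2, and the invariant factors of ∂_1 are all 1, so H_0 ≅ Z^2.
  H_1: rank ker ∂_1 − rank ∂_2 = (24 − 13) − 7 = 4, and the invariant factors of ∂_2 are all 1, so H_1 ≅ Z^4.
  H_2: rank ker ∂_2 − rank ∂_3 = (8 − 7) − 0 = 1, and there is no ∂_3, so H_2 ≅ Z.

H_0 ≅ Z^2,  H_1 ≅ Z^4,  H_2 ≅ Z.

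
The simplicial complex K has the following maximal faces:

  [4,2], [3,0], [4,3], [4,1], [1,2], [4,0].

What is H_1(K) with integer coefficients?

We work with the vertex ordering 0 < 1 < 2 < 3 < 4. The simplices of K, each written with vertices in increasing order, are:

  0-simplices (5): [0], [1], [2], [3], [4]
  1-simplices (6): [0,3], [0,4], [1,2], [1,4], [2,4], [3,4]

giving chain groups C_0 ≅ Z^5, C_1 ≅ Z^6.

The boundary map ∂_1: C_1 → C_0 maps an edge to its endpoints' difference, ∂[p,q] = q − p. For instance
  ∂[2,4] = [4] − [2].
The resulting 5×6 matrix has rank 4, and its Smith normal form has invariant factors (1,1,1,1).

Now H_k = ker ∂_k / im ∂_{k+1}, so:

  H_1: rank ker ∂_1 − rank ∂_2 = (6 − 4) − 0 = 2, and there is no ∂_2, so H_1 ≅ Z^2.

H_1 = Z^2.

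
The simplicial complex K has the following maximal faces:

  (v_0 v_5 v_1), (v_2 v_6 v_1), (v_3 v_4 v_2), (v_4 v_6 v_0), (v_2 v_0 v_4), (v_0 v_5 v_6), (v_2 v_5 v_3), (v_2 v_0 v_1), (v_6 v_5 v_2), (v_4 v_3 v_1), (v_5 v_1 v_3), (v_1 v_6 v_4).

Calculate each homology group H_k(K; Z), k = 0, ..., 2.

H_0 = Z,  H_1 = Z/2,  H_2 = 0.

Fix the vertex order v_0 < v_1 < v_2 < v_3 < v_4 < v_5 < v_6 and write every simplex with vertices in increasing order. Then dim K = 2 and the simplices of K are:

  0-simplices (7): [v_0], [v_1], [v_2], [v_3], [v_4], [v_5], [v_6]
  1-simplices (18): (18 of them)
  2-simplices (12): (12 of them)

so the chain groups are C_0 ≅ Z^7, C_1 ≅ Z^18, C_2 ≅ Z^12.

The boundary map ∂_1: C_1 → C_0 sends each edge [p,q] (with p < q) to q − p.
This gives a 7×18 integer matrix of rank 6; reducing to Smith normal form yields diagonal entries (1,1,1,1,1,1).

The boundary map ∂_2: C_2 → C_1 maps a triangle to the signed sum of its edges. For instance
  ∂[v_1,v_2,v_6] = [v_2,v_6] − [v_1,v_6] + [v_1,v_2],
  ∂[v_2,v_3,v_5] = [v_3,v_5] − [v_2,v_5] + [v_2,v_3].
The 18×12 boundary matrix has rank 12 and Smith normal form diag(1,1,1,1,1,1,1,1,1,1,1,2).

From H_k ≅ ker(∂_k) / im(∂_{k+1}) we obtain:

  H_0: rank C_0 − rank ∂_1 = 7 − 6 = 1, and the invariant factors of ∂_1 are all 1, so H_0 ≅ Z.
  H_1: rank ker ∂_1 − rank ∂_2 = (18 − 6) − 12 = 0, and ∂_2 has invariant factor 2 > 1, so H_1 ≅ Z/2.
  H_2: rank ker ∂_2 − rank ∂_3 = (12 − 12) − 0 = 0, and there is no ∂_3, so H_2 ≅ 0.

(K is a triangulation of the real projective plane RP^2.)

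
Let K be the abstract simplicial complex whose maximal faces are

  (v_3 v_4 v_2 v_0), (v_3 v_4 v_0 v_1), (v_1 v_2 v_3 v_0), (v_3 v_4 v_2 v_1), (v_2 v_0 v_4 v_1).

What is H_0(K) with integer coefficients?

Fix the vertex order v_0 < v_1 < v_2 < v_3 < v_4 and write every simplex with vertices in increasing order. Then dim K = 3 and the simplices of K are:

  0-simplices (5): [v_0], [v_1], [v_2], [v_3], [v_4]
  1-simplices (10): [v_0,v_1], [v_0,v_2], [v_0,v_3], [v_0,v_4], [v_1,v_2], [v_1,v_3], [v_1,v_4], [v_2,v_3], [v_2,v_4], [v_3,v_4]
  2-simplices (10): [v_0,v_1,v_2], [v_0,v_1,v_3], [v_0,v_1,v_4], [v_0,v_2,v_3], [v_0,v_2,v_4], [v_0,v_3,v_4], [v_1,v_2,v_3], [v_1,v_2,v_4], [v_1,v_3,v_4], [v_2,v_3,v_4]
  3-simplices (5): [v_0,v_1,v_2,v_3], [v_0,v_1,v_2,v_4], [v_0,v_1,v_3,v_4], [v_0,v_2,v_3,v_4], [v_1,v_2,v_3,v_4]

Hence C_0 ≅ Z^5, C_1 ≅ Z^10, C_2 ≅ Z^10, C_3 ≅ Z^5.

The boundary map ∂_1: C_1 → C_0 sends each edge [p,q] (with p < q) to q − p. For instance
  ∂[v_2,v_3] = [v_3] − [v_2].
This gives a 5×10 integer matrix of rank 4; reducing to Smith normal form yields diagonal entries (1,1,1,1).

The boundary map ∂_2: C_2 → C_1 maps a triangle to the signed sum of its edges. For instance
  ∂[v_1,v_2,v_3] = [v_2,v_3] − [v_1,v_3] + [v_1,v_2],
  ∂[v_0,v_2,v_3] = [v_2,v_3] − [v_0,v_3] + [v_0,v_2].
The resulting 10×10 matrix has rank 6, and its Smith normal form has invariant factors (1,1,1,1,1,1).

∂_3: C_3 → C_2 sends each 3-simplex σ to the alternating sum Σ_i (−1)^i (σ with its i-th vertex removed). For instance
  ∂[v_1,v_2,v_3,v_4] = [v_2,v_3,v_4] − [v_1,v_3,v_4] + [v_1,v_2,v_4] − [v_1,v_2,v_3],
  ∂[v_0,v_1,v_2,v_3] = [v_1,v_2,v_3] − [v_0,v_2,v_3] + [v_0,v_1,v_3] − [v_0,v_1,v_2].
This gives a 10×5 integer matrix of rank 4; reducing to Smith normal form yields diagonal entries (1,1,1,1).

From H_k ≅ ker(∂_k) / im(∂_{k+1}) we obtain:

  H_0: rank C_0 − rank ∂_1 = 5 − 4 = 1, and the invariant factors of ∂_1 are all 1, so H_0 = Z.

(K is a triangulation of the 3-sphere S^3.)

H_0 = Z.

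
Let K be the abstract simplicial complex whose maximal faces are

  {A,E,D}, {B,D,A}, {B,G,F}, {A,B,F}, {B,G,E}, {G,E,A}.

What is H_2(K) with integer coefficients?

Order the vertices as A < B < D < E < F < G. Listing each simplex with vertices in this order, K has dimension 2 with simplices:

  0-simplices (6): A, B, D, E, F, G
  1-simplices (12): AB, AD, AE, AF, AG, BD, BE, BF, BG, DE, EG, FG
  2-simplices (6): ABD, ABF, ADE, AEG, BEG, BFG

giving chain groups C_0 ≅ Z^6, C_1 ≅ Z^12, C_2 ≅ Z^6.

The boundary map ∂_1: C_1 → C_0 sends each edge [p,q] (with p < q) to q − p. For instance
  ∂BD = D − B.
The 6×12 boundary matrix has rank 5 and Smith normal form diag(1,1,1,1,1).

The boundary map ∂_2: C_2 → C_1 maps a triangle to the signed sum of its edges. For instance
  ∂ABF = BF − AF + AB,
  ∂AEG = EG − AG + AE.
This gives a 12×6 integer matrix of rank 6; reducing to Smith normal form yields diagonal entries (1,1,1,1,1,1).

Now H_k = ker ∂_k / im ∂_{k+1}, so:

  H_2: rank ker ∂_2 − rank ∂_3 = (6 − 6) − 0 = 0, and there is no ∂_3, so H_2 ≅ 0.

(K is a triangulation of the cylinder S^1 x I.)

H_2 ≅ 0.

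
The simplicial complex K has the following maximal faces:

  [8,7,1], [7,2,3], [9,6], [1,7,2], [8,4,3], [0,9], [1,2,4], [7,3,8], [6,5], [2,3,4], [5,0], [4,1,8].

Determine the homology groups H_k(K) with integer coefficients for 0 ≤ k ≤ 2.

H_0 = Z^2,  H_1 = Z,  H_2 = Z.

Fix the vertex order 0 < 1 < 2 < 3 < 4 < 5 < 6 < 7 < 8 < 9 and write every simplex with vertices in increasing order. Then dim K = 2 and the simplices of K are:

  0-simplices (10): [0], [1], [2], [3], [4], [5], [6], [7], [8], [9]
  1-simplices (16): [0,5], [0,9], [1,2], [1,4], [1,7], [1,8], [2,3], [2,4], [2,7], [3,4], [3,7], [3,8], [4,8], [5,6], [6,9], [7,8]
  2-simplices (8): [1,2,4], [1,2,7], [1,4,8], [1,7,8], [2,3,4], [2,3,7], [3,4,8], [3,7,8]

Hence C_0 ≅ Z^10, C_1 ≅ Z^16, C_2 ≅ Z^8.

Boundary ∂_1: C_1 → C_0 is given by ∂[p,q] = [q] − [p]. For instance
  ∂[1,2] = [2] − [1].
The resulting 10×16 matrix has rank 8, and its Smith normal form has invariant factors (1,1,1,1,1,1,1,1).

∂_2: C_2 → C_1 acts by ∂[p,q,r] = [q,r] − [p,r] + [p,q]. For instance
  ∂[1,2,4] = [2,4] − [1,4] + [1,2],
  ∂[2,3,7] = [3,7] − [2,7] + [2,3].
The 16×8 boundary matrix has rank 7 and Smith normal form diag(1,1,1,1,1,1,1).

Reading off H_k = ker ∂_k / im ∂_{k+1}:

  H_0: rank C_0 − rank ∂_1 = 10 − 8 = 2, and the invariant factors of ∂_1 are all 1, so H_0 ≅ Z^2.
  H_1: rank ker ∂_1 − rank ∂_2 = (16 − 8) − 7 = 1, and the invariant factors of ∂_2 are all 1, so H_1 ≅ Z.
  H_2: rank ker ∂_2 − rank ∂_3 = (8 − 7) − 0 = 1, and there is no ∂_3, so H_2 ≅ Z.

As a check, the Euler characteristic is 10 − 16 + 8 = 2, which agrees with 2 − 1 + 1 = 2.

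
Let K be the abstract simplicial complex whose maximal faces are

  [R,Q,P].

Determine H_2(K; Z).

H_2 ≅ 0.

We work with the vertex ordering P < Q < R. The simplices of K, each written with vertices in increasing order, are:

  0-simplices (3): P, Q, R
  1-simplices (3): PQ, PR, QR
  2-simplices (1): PQR

Hence C_0 ≅ Z^3, C_1 ≅ Z^3, C_2 ≅ Z^1.

Boundary ∂_1: C_1 → C_0 is given by ∂[p,q] = [q] − [p]. For instance
  ∂PR = R − P.
This gives a 3×3 integer matrix of rank 2; reducing to Smith normal form yields diagonal entries (1,1).

The boundary map ∂_2: C_2 → C_1 maps a triangle to the signed sum of its edges. For instance
  ∂PQR = QR − PR + PQ.
The resulting 3×1 matrix has rank 1, and its Smith normal form has invariant factors (1).

From H_k ≅ ker(∂_k) / im(∂_{k+1}) we obtain:

  H_2: rank ker ∂_2 − rank ∂_3 = (1 − 1) − 0 = 0, and there is no ∂_3, so H_2 = 0.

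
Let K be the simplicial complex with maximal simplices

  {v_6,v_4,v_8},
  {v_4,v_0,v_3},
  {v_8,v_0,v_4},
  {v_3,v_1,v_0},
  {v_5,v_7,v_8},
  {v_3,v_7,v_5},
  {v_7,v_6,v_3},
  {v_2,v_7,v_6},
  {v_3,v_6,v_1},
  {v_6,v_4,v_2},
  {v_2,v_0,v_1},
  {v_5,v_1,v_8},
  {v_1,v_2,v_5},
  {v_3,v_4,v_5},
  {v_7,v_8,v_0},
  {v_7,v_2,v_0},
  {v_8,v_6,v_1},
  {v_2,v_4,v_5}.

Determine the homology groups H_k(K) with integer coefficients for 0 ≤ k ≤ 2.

Fix the vertex order v_0 < v_1 < v_2 < v_3 < v_4 < v_5 < v_6 < v_7 < v_8 and write every simplex with vertices in increasing order. Then dim K = 2 and the simplices of K are:

  0-simplices (9): [v_0], [v_1], [v_2], [v_3], [v_4], [v_5], [v_6], [v_7], [v_8]
  1-simplices (27): (27 of them)
  2-simplices (18): (18 of them)

giving chain groups C_0 ≅ Z^9, C_1 ≅ Z^27, C_2 ≅ Z^18.

The boundary map ∂_1: C_1 → C_0 sends each edge [p,q] (with p < q) to q − p. For instance
  ∂[v_1,v_2] = [v_2] − [v_1].
The 9×27 boundary matrix has rank 8 and Smith normal form diag(1,1,1,1,1,1,1,1).

∂_2: C_2 → C_1 sends each 2-simplex [p,q,r] to [q,r] − [p,r] + [p,q]. For instance
  ∂[v_1,v_6,v_8] = [v_6,v_8] − [v_1,v_8] + [v_1,v_6],
  ∂[v_0,v_3,v_4] = [v_3,v_4] − [v_0,v_4] + [v_0,v_3].
The 27×18 boundary matrix has rank 17 and Smith normal form diag(1,1,1,1,1,1,1,1,1,1,1,1,1,1,1,1,1).

Reading off H_k = ker ∂_k / im ∂_{k+1}:

  H_0: rank C_0 − rank ∂_1 = 9 − 8 = 1, and the invariant factors of ∂_1 are all 1, so H_0 ≅ Z.
  H_1: rank ker ∂_1 − rank ∂_2 = (27 − 8) − 17 = 2, and the invariant factors of ∂_2 are all 1, so H_1 ≅ Z^2.
  H_2: rank ker ∂_2 − rank ∂_3 = (18 − 17) − 0 = 1, and there is no ∂_3, so H_2 ≅ Z.

As a check, the Euler characteristic is 9 − 27 + 18 = 0, which agrees with 1 − 2 + 1 = 0.

H_0 = Z,  H_1 = Z^2,  H_2 = Z.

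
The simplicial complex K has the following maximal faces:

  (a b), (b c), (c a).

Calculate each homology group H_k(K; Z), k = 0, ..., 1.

H_0 = Z,  H_1 = Z.

Order the vertices as a < b < c. Listing each simplex with vertices in this order, K has dimension 1 with simplices:

  0-simplices (3): a, b, c
  1-simplices (3): ab, ac, bc

giving chain groups C_0 ≅ Z^3, C_1 ≅ Z^3.

The boundary map ∂_1: C_1 → C_0 maps an edge to its endpoints' difference, ∂[p,q] = q − p.
The resulting 3×3 matrix has rank 2, and its Smith normal form has invariant factors (1,1).

Reading off H_k = ker ∂_k / im ∂_{k+1}:

  H_0: rank C_0 − rank ∂_1 = 3 − 2 = 1, and the invariant factors of ∂_1 are all 1, so H_0 ≅ Z.
  H_1: rank ker ∂_1 − rank ∂_2 = (3 − 2) − 0 = 1, and there is no ∂_2, so H_1 ≅ Z.

(K is a triangulation of the circle S^1.)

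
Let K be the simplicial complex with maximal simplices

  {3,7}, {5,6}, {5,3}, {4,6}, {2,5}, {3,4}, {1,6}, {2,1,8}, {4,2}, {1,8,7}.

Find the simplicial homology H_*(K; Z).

Order the vertices as 1 < 2 < 3 < 4 < 5 < 6 < 7 < 8. Listing each simplex with vertices in this order, K has dimension 2 with simplices:

  0-simplices (8): [1], [2], [3], [4], [5], [6], [7], [8]
  1-simplices (13): [1,2], [1,6], [1,7], [1,8], [2,4], [2,5], [2,8], [3,4], [3,5], [3,7], [4,6], [5,6], [7,8]
  2-simplices (2): [1,2,8], [1,7,8]

so the chain groups are C_0 ≅ Z^8, C_1 ≅ Z^13, C_2 ≅ Z^2.

Boundary ∂_1: C_1 → C_0 sends each edge [p,q] (with p < q) to q − p.
As a 8×13 matrix over Z this has rank 7, with invariant factors (1,1,1,1,1,1,1).

The boundary map ∂_2: C_2 → C_1 maps a triangle to the signed sum of its edges. For instance
  ∂[1,7,8] = [7,8] − [1,8] + [1,7],
  ∂[1,2,8] = [2,8] − [1,8] + [1,2].
The 13×2 boundary matrix has rank 2 and Smith normal form diag(1,1).

Computing H_k = (kernel of ∂_k) / (image of ∂_{k+1}):

  H_0: rank C_0 − rank ∂_1 = 8 − 7 = 1, and the invariant factors of ∂_1 are all 1, so H_0 ≅ Z.
  H_1: rank ker ∂_1 − rank ∂_2 = (13 − 7) − 2 = 4, and the invariant factors of ∂_2 are all 1, so H_1 ≅ Z^4.
  H_2: rank ker ∂_2 − rank ∂_3 = (2 − 2) − 0 = 0, and there is no ∂_3, so H_2 ≅ 0.

H_0 = Z,  H_1 = Z^4,  H_2 = 0.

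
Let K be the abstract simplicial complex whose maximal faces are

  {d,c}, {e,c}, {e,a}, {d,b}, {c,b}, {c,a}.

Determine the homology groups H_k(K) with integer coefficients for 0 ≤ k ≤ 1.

Fix the vertex order a < b < c < d < e and write every simplex with vertices in increasing order. Then dim K = 1 and the simplices of K are:

  0-simplices (5): a, b, c, d, e
  1-simplices (6): ac, ae, bc, bd, cd, ce

Hence C_0 ≅ Z^5, C_1 ≅ Z^6.

Boundary ∂_1: C_1 → C_0 maps an edge to its endpoints' difference, ∂[p,q] = q − p.
This gives a 5×6 integer matrix of rank 4; reducing to Smith normal form yields diagonal entries (1,1,1,1).

Computing H_k = (kernel of ∂_k) / (image of ∂_{k+1}):

  H_0: rank C_0 − rank ∂_1 = 5 − 4 = 1, and the invariant factors of ∂_1 are all 1, so H_0 ≅ Z.
  H_1: rank ker ∂_1 − rank ∂_2 = (6 − 4) − 0 = 2, and there is no ∂_2, so H_1 ≅ Z^2.

As a check, the Euler characteristic is 5 − 6 = -1, which agrees with 1 − 2 = -1.

H_0 = Z,  H_1 = Z^2.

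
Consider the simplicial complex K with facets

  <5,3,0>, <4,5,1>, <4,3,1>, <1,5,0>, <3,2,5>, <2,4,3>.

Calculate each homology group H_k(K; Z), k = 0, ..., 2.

Fix the vertex order 0 < 1 < 2 < 3 < 4 < 5 and write every simplex with vertices in increasing order. Then dim K = 2 and the simplices of K are:

  0-simplices (6): [0], [1], [2], [3], [4], [5]
  1-simplices (12): [0,1], [0,3], [0,5], [1,3], [1,4], [1,5], [2,3], [2,4], [2,5], [3,4], [3,5], [4,5]
  2-simplices (6): [0,1,5], [0,3,5], [1,3,4], [1,4,5], [2,3,4], [2,3,5]

Hence C_0 ≅ Z^6, C_1 ≅ Z^12, C_2 ≅ Z^6.

Boundary ∂_1: C_1 → C_0 is given by ∂[p,q] = [q] − [p]. For instance
  ∂[0,5] = [5] − [0].
The resulting 6×12 matrix has rank 5, and its Smith normal form has invariant factors (1,1,1,1,1).

The boundary map ∂_2: C_2 → C_1 maps a triangle to the signed sum of its edges. For instance
  ∂[1,4,5] = [4,5] − [1,5] + [1,4],
  ∂[0,3,5] = [3,5] − [0,5] + [0,3].
The resulting 12×6 matrix has rank 6, and its Smith normal form has invariant factors (1,1,1,1,1,1).

From H_k ≅ ker(∂_k) / im(∂_{k+1}) we obtain:

  H_0: rank C_0 − rank ∂_1 = 6 − 5 = 1, and the invariant factors of ∂_1 are all 1, so H_0 = Z.
  H_1: rank ker ∂_1 − rank ∂_2 = (12 − 5) − 6 = 1, and the invariant factors of ∂_2 are all 1, so H_1 = Z.
  H_2: rank ker ∂_2 − rank ∂_3 = (6 − 6) − 0 = 0, and there is no ∂_3, so H_2 = 0.

H_0 ≅ Z,  H_1 ≅ Z,  H_2 = 0.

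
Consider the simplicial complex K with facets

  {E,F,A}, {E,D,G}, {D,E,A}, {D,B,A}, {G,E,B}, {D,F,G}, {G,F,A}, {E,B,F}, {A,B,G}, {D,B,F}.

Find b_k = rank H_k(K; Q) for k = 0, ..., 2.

Fix the vertex order A < B < D < E < F < G and write every simplex with vertices in increasing order. Then dim K = 2 and the simplices of K are:

  0-simplices (6): A, B, D, E, F, G
  1-simplices (15): AB, AD, AE, AF, AG, BD, BE, BF, BG, DE, DF, DG, EF, EG, FG
  2-simplices (10): ABD, ABG, ADE, AEF, AFG, BDF, BEF, BEG, DEG, DFG

so the chain groups are C_0 ≅ Z^6, C_1 ≅ Z^15, C_2 ≅ Z^10.

The boundary map ∂_1: C_1 → C_0 maps an edge to its endpoints' difference, ∂[p,q] = q − p. For instance
  ∂BG = G − B.
The resulting 6×15 matrix has rank 5, and its Smith normal form has invariant factors (1,1,1,1,1).

∂_2: C_2 → C_1 maps a triangle to the signed sum of its edges. For instance
  ∂BEG = EG − BG + BE,
  ∂BDF = DF − BF + BD.
The 15×10 boundary matrix has rank 10 and Smith normal form diag(1,1,1,1,1,1,1,1,1,2).

Reading off H_k = ker ∂_k / im ∂_{k+1}:

  H_0: rank C_0 − rank ∂_1 = 6 − 5 = 1, and the invariant factors of ∂_1 are all 1, so H_0 ≅ Z.
  H_1: rank ker ∂_1 − rank ∂_2 = (15 − 5) − 10 = 0, and ∂_2 has invariant factor 2 > 1, so H_1 ≅ Z/2.
  H_2: rank ker ∂_2 − rank ∂_3 = (10 − 10) − 0 = 0, and there is no ∂_3, so H_2 ≅ 0.

As a check, the Euler characteristic is 6 − 15 + 10 = 1, which agrees with 1 − 0 + 0 = 1.
(K is a triangulation of the real projective plane RP^2.)

Hence the Betti numbers are b_0 = 1, b_1 = 0, b_2 = 0.

b_0 = 1, b_1 = 0, b_2 = 0.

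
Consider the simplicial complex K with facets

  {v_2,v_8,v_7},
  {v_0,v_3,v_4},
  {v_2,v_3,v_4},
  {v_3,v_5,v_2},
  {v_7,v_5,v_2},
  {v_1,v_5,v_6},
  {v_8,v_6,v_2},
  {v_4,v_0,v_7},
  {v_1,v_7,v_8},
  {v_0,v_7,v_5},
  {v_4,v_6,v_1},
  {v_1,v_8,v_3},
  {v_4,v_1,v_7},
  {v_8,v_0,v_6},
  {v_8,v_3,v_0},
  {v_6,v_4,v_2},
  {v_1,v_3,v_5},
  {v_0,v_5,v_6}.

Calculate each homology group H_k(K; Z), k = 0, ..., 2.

H_0 ≅ Z,  H_1 ≅ Z^2,  H_2 ≅ Z.

Fix the vertex order v_0 < v_1 < v_2 < v_3 < v_4 < v_5 < v_6 < v_7 < v_8 and write every simplex with vertices in increasing order. Then dim K = 2 and the simplices of K are:

  0-simplices (9): [v_0], [v_1], [v_2], [v_3], [v_4], [v_5], [v_6], [v_7], [v_8]
  1-simplices (27): (27 of them)
  2-simplices (18): (18 of them)

giving chain groups C_0 ≅ Z^9, C_1 ≅ Z^27, C_2 ≅ Z^18.

The boundary map ∂_1: C_1 → C_0 is given by ∂[p,q] = [q] − [p].
As a 9×27 matrix over Z this has rank 8, with invariant factors (1,1,1,1,1,1,1,1).

∂_2: C_2 → C_1 maps a triangle to the signed sum of its edges. For instance
  ∂[v_1,v_4,v_7] = [v_4,v_7] − [v_1,v_7] + [v_1,v_4],
  ∂[v_1,v_3,v_8] = [v_3,v_8] − [v_1,v_8] + [v_1,v_3].
This gives a 27×18 integer matrix of rank 17; reducing to Smith normal form yields diagonal entries (1,1,1,1,1,1,1,1,1,1,1,1,1,1,1,1,1).

From H_k ≅ ker(∂_k) / im(∂_{k+1}) we obtain:

  H_0: rank C_0 − rank ∂_1 = 9 − 8 = 1, and the invariant factors of ∂_1 are all 1, so H_0 ≅ Z.
  H_1: rank ker ∂_1 − rank ∂_2 = (27 − 8) − 17 = 2, and the invariant factors of ∂_2 are all 1, so H_1 ≅ Z^2.
  H_2: rank ker ∂_2 − rank ∂_3 = (18 − 17) − 0 = 1, and there is no ∂_3, so H_2 ≅ Z.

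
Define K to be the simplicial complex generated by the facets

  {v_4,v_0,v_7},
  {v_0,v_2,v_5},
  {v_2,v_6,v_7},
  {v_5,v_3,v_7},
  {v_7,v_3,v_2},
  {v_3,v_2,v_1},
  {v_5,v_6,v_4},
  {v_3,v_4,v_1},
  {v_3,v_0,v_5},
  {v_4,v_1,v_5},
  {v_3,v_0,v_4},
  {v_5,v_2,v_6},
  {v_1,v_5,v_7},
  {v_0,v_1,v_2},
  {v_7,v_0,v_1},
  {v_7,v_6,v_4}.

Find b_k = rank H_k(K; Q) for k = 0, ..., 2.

b_0 = 1, b_1 = 2, b_2 = 1.

K has 8 vertices, 24 edges, 16 triangles.
rank ∂_0 = 0, rank ∂_1 = 7 ⇒ b_0 = 8 − 0 − 7 = 1; all invariant factors of ∂_1 are 1 so no torsion. So H_0 = Z.
rank ∂_1 = 7, rank ∂_2 = 15 ⇒ b_1 = 24 − 7 − 15 = 2; all invariant factors of ∂_2 are 1 so no torsion. So H_1 = Z^2.
rank ∂_2 = 15, rank ∂_3 = 0 ⇒ b_2 = 16 − 15 − 0 = 1. So H_2 = Z.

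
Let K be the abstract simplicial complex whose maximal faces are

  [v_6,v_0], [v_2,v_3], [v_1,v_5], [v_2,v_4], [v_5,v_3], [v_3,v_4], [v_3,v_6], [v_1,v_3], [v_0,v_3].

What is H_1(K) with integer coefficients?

We work with the vertex ordering v_0 < v_1 < v_2 < v_3 < v_4 < v_5 < v_6. The simplices of K, each written with vertices in increasing order, are:

  0-simplices (7): [v_0], [v_1], [v_2], [v_3], [v_4], [v_5], [v_6]
  1-simplices (9): [v_0,v_3], [v_0,v_6], [v_1,v_3], [v_1,v_5], [v_2,v_3], [v_2,v_4], [v_3,v_4], [v_3,v_5], [v_3,v_6]

giving chain groups C_0 ≅ Z^7, C_1 ≅ Z^9.

∂_1: C_1 → C_0 is given by ∂[p,q] = [q] − [p].
This gives a 7×9 integer matrix of rank 6; reducing to Smith normal form yields diagonal entries (1,1,1,1,1,1).

Reading off H_k = ker ∂_k / im ∂_{k+1}:

  H_1: rank ker ∂_1 − rank ∂_2 = (9 − 6) − 0 = 3, and there is no ∂_2, so H_1 = Z^3.

H_1 = Z^3.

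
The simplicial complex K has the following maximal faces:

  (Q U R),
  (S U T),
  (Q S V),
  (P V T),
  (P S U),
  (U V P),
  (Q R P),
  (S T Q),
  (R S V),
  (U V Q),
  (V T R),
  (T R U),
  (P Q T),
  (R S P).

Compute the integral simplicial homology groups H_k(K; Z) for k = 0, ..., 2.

Take the total order P < Q < R < S < T < U < V on the vertex set. Then K (dimension 2) consists of the simplices:

  0-simplices (7): P, Q, R, S, T, U, V
  1-simplices (21): PQ, PR, PS, PT, PU, PV, QR, QS, QT, QU, QV, RS, RT, RU, RV, ST, SU, SV, TU, TV, UV
  2-simplices (14): PQR, PQT, PRS, PSU, PTV, PUV, QRU, QST, QSV, QUV, RSV, RTU, RTV, STU

Hence C_0 ≅ Z^7, C_1 ≅ Z^21, C_2 ≅ Z^14.

Boundary ∂_1: C_1 → C_0 maps an edge to its endpoints' difference, ∂[p,q] = q − p.
The resulting 7×21 matrix has rank 6, and its Smith normal form has invariant factors (1,1,1,1,1,1).

Boundary ∂_2: C_2 → C_1 maps a triangle to the signed sum of its edges. For instance
  ∂PQT = QT − PT + PQ,
  ∂PUV = UV − PV + PU.
As a 21×14 matrix over Z this has rank 13, with invariant factors (1,1,1,1,1,1,1,1,1,1,1,1,1).

Now H_k = ker ∂_k / im ∂_{k+1}, so:

  H_0: rank C_0 − rank ∂_1 = 7 − 6 = 1, and the invariant factors of ∂_1 are all 1, so H_0 = Z.
  H_1: rank ker ∂_1 − rank ∂_2 = (21 − 6) − 13 = 2, and the invariant factors of ∂_2 are all 1, so H_1 = Z^2.
  H_2: rank ker ∂_2 − rank ∂_3 = (14 − 13) − 0 = 1, and there is no ∂_3, so H_2 = Z.

(K is a triangulation of the torus T^2.)

H_0 = Z,  H_1 = Z^2,  H_2 = Z.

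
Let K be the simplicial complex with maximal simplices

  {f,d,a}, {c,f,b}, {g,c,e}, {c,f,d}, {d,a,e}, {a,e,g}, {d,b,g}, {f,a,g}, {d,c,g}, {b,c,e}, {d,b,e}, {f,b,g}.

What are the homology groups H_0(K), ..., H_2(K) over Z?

We work with the vertex ordering a < b < c < d < e < f < g. The simplices of K, each written with vertices in increasing order, are:

  0-simplices (7): a, b, c, d, e, f, g
  1-simplices (18): ad, ae, af, ag, bc, bd, be, bf, bg, cd, ce, cf, cg, de, df, dg, eg, fg
  2-simplices (12): ade, adf, aeg, afg, bce, bcf, bde, bdg, bfg, cdf, cdg, ceg

giving chain groups C_0 ≅ Z^7, C_1 ≅ Z^18, C_2 ≅ Z^12.

∂_1: C_1 → C_0 sends each edge [p,q] (with p < q) to q − p.
This gives a 7×18 integer matrix of rank 6; reducing to Smith normal form yields diagonal entries (1,1,1,1,1,1).

The boundary map ∂_2: C_2 → C_1 sends each 2-simplex [p,q,r] to [q,r] − [p,r] + [p,q]. For instance
  ∂adf = df − af + ad,
  ∂bcf = cf − bf + bc.
This gives a 18×12 integer matrix of rank 12; reducing to Smith normal form yields diagonal entries (1,1,1,1,1,1,1,1,1,1,1,2).

Now H_k = ker ∂_k / im ∂_{k+1}, so:

  H_0: rank C_0 − rank ∂_1 = 7 − 6 = 1, and the invariant factors of ∂_1 are all 1, so H_0 = Z.
  H_1: rank ker ∂_1 − rank ∂_2 = (18 − 6) − 12 = 0, and ∂_2 has invariant factor 2 > 1, so H_1 = Z/2.
  H_2: rank ker ∂_2 − rank ∂_3 = (12 − 12) − 0 = 0, and there is no ∂_3, so H_2 = 0.

H_0 ≅ Z,  H_1 ≅ Z/2,  H_2 = 0.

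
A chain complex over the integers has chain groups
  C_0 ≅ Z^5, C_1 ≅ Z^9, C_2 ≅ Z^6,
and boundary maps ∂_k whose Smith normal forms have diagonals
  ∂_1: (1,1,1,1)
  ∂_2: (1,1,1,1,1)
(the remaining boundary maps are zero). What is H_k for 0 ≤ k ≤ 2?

H_0: b_0 = 5 − 0 − 4 = 1; torsion from ∂_1 factors > 1: none. So H_0 ≅ Z.
H_1: b_1 = 9 − 4 − 5 = 0; torsion from ∂_2 factors > 1: none. So H_1 ≅ 0.
H_2: b_2 = 6 − 5 − 0 = 1; torsion from ∂_3 factors > 1: none. So H_2 ≅ Z.

H_0 ≅ Z,  H_1 = 0,  H_2 ≅ Z.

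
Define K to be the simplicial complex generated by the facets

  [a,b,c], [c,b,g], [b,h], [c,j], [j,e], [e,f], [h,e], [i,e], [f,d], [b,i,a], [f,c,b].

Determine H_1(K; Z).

Take the total order a < b < c < d < e < f < g < h < i < j on the vertex set. Then K (dimension 2) consists of the simplices:

  0-simplices (10): a, b, c, d, e, f, g, h, i, j
  1-simplices (16): ab, ac, ai, bc, bf, bg, bh, bi, cf, cg, cj, df, ef, eh, ei, ej
  2-simplices (4): abc, abi, bcf, bcg

Hence C_0 ≅ Z^10, C_1 ≅ Z^16, C_2 ≅ Z^4.

Boundary ∂_1: C_1 → C_0 is given by ∂[p,q] = [q] − [p].
The resulting 10×16 matrix has rank 9, and its Smith normal form has invariant factors (1,1,1,1,1,1,1,1,1).

∂_2: C_2 → C_1 sends each 2-simplex [p,q,r] to [q,r] − [p,r] + [p,q]. For instance
  ∂abi = bi − ai + ab,
  ∂abc = bc − ac + ab.
The 16×4 boundary matrix has rank 4 and Smith normal form diag(1,1,1,1).

Computing H_k = (kernel of ∂_k) / (image of ∂_{k+1}):

  H_1: rank ker ∂_1 − rank ∂_2 = (16 − 9) − 4 = 3, and the invariant factors of ∂_2 are all 1, so H_1 ≅ Z^3.

H_1 = Z^3.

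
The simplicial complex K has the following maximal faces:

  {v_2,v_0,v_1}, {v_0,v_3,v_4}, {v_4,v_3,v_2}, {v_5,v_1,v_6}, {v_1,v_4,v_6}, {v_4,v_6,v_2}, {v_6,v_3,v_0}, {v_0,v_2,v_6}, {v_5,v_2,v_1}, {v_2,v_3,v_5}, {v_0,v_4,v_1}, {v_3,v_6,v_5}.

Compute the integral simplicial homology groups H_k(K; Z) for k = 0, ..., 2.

H_0 ≅ Z,  H_1 ≅ Z/2Z,  H_2 = 0.

Fix the vertex order v_0 < v_1 < v_2 < v_3 < v_4 < v_5 < v_6 and write every simplex with vertices in increasing order. Then dim K = 2 and the simplices of K are:

  0-simplices (7): [v_0], [v_1], [v_2], [v_3], [v_4], [v_5], [v_6]
  1-simplices (18): (18 of them)
  2-simplices (12): (12 of them)

so the chain groups are C_0 ≅ Z^7, C_1 ≅ Z^18, C_2 ≅ Z^12.

∂_1: C_1 → C_0 sends each edge [p,q] (with p < q) to q − p. For instance
  ∂[v_4,v_6] = [v_6] − [v_4].
The 7×18 boundary matrix has rank 6 and Smith normal form diag(1,1,1,1,1,1).

The boundary map ∂_2: C_2 → C_1 maps a triangle to the signed sum of its edges. For instance
  ∂[v_2,v_3,v_4] = [v_3,v_4] − [v_2,v_4] + [v_2,v_3],
  ∂[v_1,v_4,v_6] = [v_4,v_6] − [v_1,v_6] + [v_1,v_4].
As a 18×12 matrix over Z this has rank 12, with invariant factors (1,1,1,1,1,1,1,1,1,1,1,2).

Reading off H_k = ker ∂_k / im ∂_{k+1}:

  H_0: rank C_0 − rank ∂_1 = 7 − 6 = 1, and the invariant factors of ∂_1 are all 1, so H_0 = Z.
  H_1: rank ker ∂_1 − rank ∂_2 = (18 − 6) − 12 = 0, and ∂_2 has invariant factor 2 > 1, so H_1 = Z/2Z.
  H_2: rank ker ∂_2 − rank ∂_3 = (12 − 12) − 0 = 0, and there is no ∂_3, so H_2 = 0.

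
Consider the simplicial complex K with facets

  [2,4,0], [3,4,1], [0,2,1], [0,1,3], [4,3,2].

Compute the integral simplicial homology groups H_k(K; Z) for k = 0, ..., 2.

Take the total order 0 < 1 < 2 < 3 < 4 on the vertex set. Then K (dimension 2) consists of the simplices:

  0-simplices (5): [0], [1], [2], [3], [4]
  1-simplices (10): [0,1], [0,2], [0,3], [0,4], [1,2], [1,3], [1,4], [2,3], [2,4], [3,4]
  2-simplices (5): [0,1,2], [0,1,3], [0,2,4], [1,3,4], [2,3,4]

Hence C_0 ≅ Z^5, C_1 ≅ Z^10, C_2 ≅ Z^5.

The boundary map ∂_1: C_1 → C_0 is given by ∂[p,q] = [q] − [p]. For instance
  ∂[1,3] = [3] − [1].
This gives a 5×10 integer matrix of rank 4; reducing to Smith normal form yields diagonal entries (1,1,1,1).

The boundary map ∂_2: C_2 → C_1 acts by ∂[p,q,r] = [q,r] − [p,r] + [p,q]. For instance
  ∂[0,1,3] = [1,3] − [0,3] + [0,1],
  ∂[0,2,4] = [2,4] − [0,4] + [0,2].
This gives a 10×5 integer matrix of rank 5; reducing to Smith normal form yields diagonal entries (1,1,1,1,1).

Reading off H_k = ker ∂_k / im ∂_{k+1}:

  H_0: rank C_0 − rank ∂_1 = 5 − 4 = 1, and the invariant factors of ∂_1 are all 1, so H_0 = Z.
  H_1: rank ker ∂_1 − rank ∂_2 = (10 − 4) − 5 = 1, and the invariant factors of ∂_2 are all 1, so H_1 = Z.
  H_2: rank ker ∂_2 − rank ∂_3 = (5 − 5) − 0 = 0, and there is no ∂_3, so H_2 = 0.

As a check, the Euler characteristic is 5 − 10 + 5 = 0, which agrees with 1 − 1 + 0 = 0.

H_0 = Z,  H_1 = Z,  H_2 = 0.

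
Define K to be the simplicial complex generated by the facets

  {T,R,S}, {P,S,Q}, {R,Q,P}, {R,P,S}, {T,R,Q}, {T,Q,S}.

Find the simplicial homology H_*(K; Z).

H_0 ≅ Z,  H_1 = 0,  H_2 ≅ Z.

Fix the vertex order P < Q < R < S < T and write every simplex with vertices in increasing order. Then dim K = 2 and the simplices of K are:

  0-simplices (5): P, Q, R, S, T
  1-simplices (9): PQ, PR, PS, QR, QS, QT, RS, RT, ST
  2-simplices (6): PQR, PQS, PRS, QRT, QST, RST

so the chain groups are C_0 ≅ Z^5, C_1 ≅ Z^9, C_2 ≅ Z^6.

∂_1: C_1 → C_0 is given by ∂[p,q] = [q] − [p]. For instance
  ∂QR = R − Q.
The resulting 5×9 matrix has rank 4, and its Smith normal form has invariant factors (1,1,1,1).

∂_2: C_2 → C_1 sends each 2-simplex [p,q,r] to [q,r] − [p,r] + [p,q]. For instance
  ∂QST = ST − QT + QS,
  ∂RST = ST − RT + RS.
The 9×6 boundary matrix has rank 5 and Smith normal form diag(1,1,1,1,1).

Reading off H_k = ker ∂_k / im ∂_{k+1}:

  H_0: rank C_0 − rank ∂_1 = 5 − 4 = 1, and the invariant factors of ∂_1 are all 1, so H_0 = Z.
  H_1: rank ker ∂_1 − rank ∂_2 = (9 − 4) − 5 = 0, and the invariant factors of ∂_2 are all 1, so H_1 = 0.
  H_2: rank ker ∂_2 − rank ∂_3 = (6 − 5) − 0 = 1, and there is no ∂_3, so H_2 = Z.

(K is a triangulation of the 2-sphere S^2.)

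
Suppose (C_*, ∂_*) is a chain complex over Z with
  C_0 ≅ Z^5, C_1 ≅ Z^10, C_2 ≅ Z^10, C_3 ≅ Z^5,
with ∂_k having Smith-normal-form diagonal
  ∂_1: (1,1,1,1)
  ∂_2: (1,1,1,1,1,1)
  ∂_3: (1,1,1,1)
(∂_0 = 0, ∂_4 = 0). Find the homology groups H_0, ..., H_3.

H_0: b_0 = 5 − 0 − 4 = 1; torsion from ∂_1 factors > 1: none. So H_0 ≅ Z.
H_1: b_1 = 10 − 4 − 6 = 0; torsion from ∂_2 factors > 1: none. So H_1 ≅ 0.
H_2: b_2 = 10 − 6 − 4 = 0; torsion from ∂_3 factors > 1: none. So H_2 ≅ 0.
H_3: b_3 = 5 − 4 − 0 = 1; torsion from ∂_4 factors > 1: none. So H_3 ≅ Z.

H_0 ≅ Z,  H_1 = 0,  H_2 = 0,  H_3 ≅ Z.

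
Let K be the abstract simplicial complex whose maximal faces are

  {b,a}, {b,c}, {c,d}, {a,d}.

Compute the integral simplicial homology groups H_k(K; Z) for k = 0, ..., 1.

H_0 ≅ Z,  H_1 ≅ Z.

Take the total order a < b < c < d on the vertex set. Then K (dimension 1) consists of the simplices:

  0-simplices (4): a, b, c, d
  1-simplices (4): ab, ad, bc, cd

giving chain groups C_0 ≅ Z^4, C_1 ≅ Z^4.

The boundary map ∂_1: C_1 → C_0 is given by ∂[p,q] = [q] − [p]. For instance
  ∂ab = b − a.
This gives a 4×4 integer matrix of rank 3; reducing to Smith normal form yields diagonal entries (1,1,1).

Now H_k = ker ∂_k / im ∂_{k+1}, so:

  H_0: rank C_0 − rank ∂_1 = 4 − 3 = 1, and the invariant factors of ∂_1 are all 1, so H_0 ≅ Z.
  H_1: rank ker ∂_1 − rank ∂_2 = (4 − 3) − 0 = 1, and there is no ∂_2, so H_1 ≅ Z.

As a check, the Euler characteristic is 4 − 4 = 0, which agrees with 1 − 1 = 0.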